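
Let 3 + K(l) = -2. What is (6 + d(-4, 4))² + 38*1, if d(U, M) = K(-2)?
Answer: 39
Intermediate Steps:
K(l) = -5 (K(l) = -3 - 2 = -5)
d(U, M) = -5
(6 + d(-4, 4))² + 38*1 = (6 - 5)² + 38*1 = 1² + 38 = 1 + 38 = 39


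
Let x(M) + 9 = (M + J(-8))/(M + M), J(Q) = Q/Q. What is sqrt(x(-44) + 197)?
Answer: 3*sqrt(40546)/44 ≈ 13.729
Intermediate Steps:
J(Q) = 1
x(M) = -9 + (1 + M)/(2*M) (x(M) = -9 + (M + 1)/(M + M) = -9 + (1 + M)/((2*M)) = -9 + (1 + M)*(1/(2*M)) = -9 + (1 + M)/(2*M))
sqrt(x(-44) + 197) = sqrt((1/2)*(1 - 17*(-44))/(-44) + 197) = sqrt((1/2)*(-1/44)*(1 + 748) + 197) = sqrt((1/2)*(-1/44)*749 + 197) = sqrt(-749/88 + 197) = sqrt(16587/88) = 3*sqrt(40546)/44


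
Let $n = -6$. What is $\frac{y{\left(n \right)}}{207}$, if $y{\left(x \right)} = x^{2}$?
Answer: $\frac{4}{23} \approx 0.17391$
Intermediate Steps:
$\frac{y{\left(n \right)}}{207} = \frac{\left(-6\right)^{2}}{207} = 36 \cdot \frac{1}{207} = \frac{4}{23}$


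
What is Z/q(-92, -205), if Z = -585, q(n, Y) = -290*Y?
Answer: -117/11890 ≈ -0.0098402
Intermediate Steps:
Z/q(-92, -205) = -585/((-290*(-205))) = -585/59450 = -585*1/59450 = -117/11890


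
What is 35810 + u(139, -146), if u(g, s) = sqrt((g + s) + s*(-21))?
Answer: 35810 + sqrt(3059) ≈ 35865.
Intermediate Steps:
u(g, s) = sqrt(g - 20*s) (u(g, s) = sqrt((g + s) - 21*s) = sqrt(g - 20*s))
35810 + u(139, -146) = 35810 + sqrt(139 - 20*(-146)) = 35810 + sqrt(139 + 2920) = 35810 + sqrt(3059)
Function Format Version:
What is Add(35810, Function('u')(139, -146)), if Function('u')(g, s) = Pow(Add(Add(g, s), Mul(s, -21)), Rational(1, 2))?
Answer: Add(35810, Pow(3059, Rational(1, 2))) ≈ 35865.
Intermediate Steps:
Function('u')(g, s) = Pow(Add(g, Mul(-20, s)), Rational(1, 2)) (Function('u')(g, s) = Pow(Add(Add(g, s), Mul(-21, s)), Rational(1, 2)) = Pow(Add(g, Mul(-20, s)), Rational(1, 2)))
Add(35810, Function('u')(139, -146)) = Add(35810, Pow(Add(139, Mul(-20, -146)), Rational(1, 2))) = Add(35810, Pow(Add(139, 2920), Rational(1, 2))) = Add(35810, Pow(3059, Rational(1, 2)))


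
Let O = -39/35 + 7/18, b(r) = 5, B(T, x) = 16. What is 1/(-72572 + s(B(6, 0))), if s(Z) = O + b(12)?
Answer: -630/45717667 ≈ -1.3780e-5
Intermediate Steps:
O = -457/630 (O = -39*1/35 + 7*(1/18) = -39/35 + 7/18 = -457/630 ≈ -0.72540)
s(Z) = 2693/630 (s(Z) = -457/630 + 5 = 2693/630)
1/(-72572 + s(B(6, 0))) = 1/(-72572 + 2693/630) = 1/(-45717667/630) = -630/45717667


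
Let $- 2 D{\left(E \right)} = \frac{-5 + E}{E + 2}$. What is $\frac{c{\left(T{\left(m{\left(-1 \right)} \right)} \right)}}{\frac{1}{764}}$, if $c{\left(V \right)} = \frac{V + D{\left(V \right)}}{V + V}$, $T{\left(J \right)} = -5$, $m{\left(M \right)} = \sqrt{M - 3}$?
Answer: $\frac{1528}{3} \approx 509.33$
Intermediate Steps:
$m{\left(M \right)} = \sqrt{-3 + M}$
$D{\left(E \right)} = - \frac{-5 + E}{2 \left(2 + E\right)}$ ($D{\left(E \right)} = - \frac{\left(-5 + E\right) \frac{1}{E + 2}}{2} = - \frac{\left(-5 + E\right) \frac{1}{2 + E}}{2} = - \frac{\frac{1}{2 + E} \left(-5 + E\right)}{2} = - \frac{-5 + E}{2 \left(2 + E\right)}$)
$c{\left(V \right)} = \frac{V + \frac{5 - V}{2 \left(2 + V\right)}}{2 V}$ ($c{\left(V \right)} = \frac{V + \frac{5 - V}{2 \left(2 + V\right)}}{V + V} = \frac{V + \frac{5 - V}{2 \left(2 + V\right)}}{2 V}$)
$\frac{c{\left(T{\left(m{\left(-1 \right)} \right)} \right)}}{\frac{1}{764}} = \frac{\frac{1}{4} \frac{1}{-5} \frac{1}{2 - 5} \left(5 - -5 + 2 \left(-5\right) \left(2 - 5\right)\right)}{\frac{1}{764}} = \frac{1}{4} \left(- \frac{1}{5}\right) \frac{1}{-3} \left(5 + 5 + 2 \left(-5\right) \left(-3\right)\right) \frac{1}{\frac{1}{764}} = \frac{1}{4} \left(- \frac{1}{5}\right) \left(- \frac{1}{3}\right) \left(5 + 5 + 30\right) 764 = \frac{1}{4} \left(- \frac{1}{5}\right) \left(- \frac{1}{3}\right) 40 \cdot 764 = \frac{2}{3} \cdot 764 = \frac{1528}{3}$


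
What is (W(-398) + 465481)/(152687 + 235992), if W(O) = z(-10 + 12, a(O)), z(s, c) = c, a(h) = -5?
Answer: 465476/388679 ≈ 1.1976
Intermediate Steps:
W(O) = -5
(W(-398) + 465481)/(152687 + 235992) = (-5 + 465481)/(152687 + 235992) = 465476/388679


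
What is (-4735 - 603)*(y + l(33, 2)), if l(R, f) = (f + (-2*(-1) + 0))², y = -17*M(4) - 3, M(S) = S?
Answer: 293590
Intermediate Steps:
y = -71 (y = -17*4 - 3 = -68 - 3 = -71)
l(R, f) = (2 + f)² (l(R, f) = (f + (2 + 0))² = (f + 2)² = (2 + f)²)
(-4735 - 603)*(y + l(33, 2)) = (-4735 - 603)*(-71 + (2 + 2)²) = -5338*(-71 + 4²) = -5338*(-71 + 16) = -5338*(-55) = 293590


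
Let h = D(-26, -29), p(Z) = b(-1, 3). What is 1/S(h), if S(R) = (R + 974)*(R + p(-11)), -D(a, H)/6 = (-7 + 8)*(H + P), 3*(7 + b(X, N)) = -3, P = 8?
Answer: 1/129800 ≈ 7.7042e-6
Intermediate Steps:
b(X, N) = -8 (b(X, N) = -7 + (1/3)*(-3) = -7 - 1 = -8)
p(Z) = -8
D(a, H) = -48 - 6*H (D(a, H) = -6*(-7 + 8)*(H + 8) = -6*(8 + H) = -48 - 6*H)
h = 126 (h = -48 - 6*(-29) = -48 + 174 = 126)
S(R) = (-8 + R)*(974 + R) (S(R) = (R + 974)*(R - 8) = (974 + R)*(-8 + R) = (-8 + R)*(974 + R))
1/S(h) = 1/(-7792 + 126**2 + 966*126) = 1/(-7792 + 15876 + 121716) = 1/129800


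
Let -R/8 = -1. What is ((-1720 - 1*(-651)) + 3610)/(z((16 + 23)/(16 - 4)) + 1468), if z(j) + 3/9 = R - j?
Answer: 30492/17669 ≈ 1.7257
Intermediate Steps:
R = 8 (R = -8*(-1) = 8)
z(j) = 23/3 - j (z(j) = -⅓ + (8 - j) = 23/3 - j)
((-1720 - 1*(-651)) + 3610)/(z((16 + 23)/(16 - 4)) + 1468) = ((-1720 - 1*(-651)) + 3610)/((23/3 - (16 + 23)/(16 - 4)) + 1468) = ((-1720 + 651) + 3610)/((23/3 - 39/12) + 1468) = (-1069 + 3610)/((23/3 - 39/12) + 1468) = 2541/((23/3 - 1*13/4) + 1468) = 2541/((23/3 - 13/4) + 1468) = 2541/(53/12 + 1468) = 2541/(17669/12) = 2541*(12/17669) = 30492/17669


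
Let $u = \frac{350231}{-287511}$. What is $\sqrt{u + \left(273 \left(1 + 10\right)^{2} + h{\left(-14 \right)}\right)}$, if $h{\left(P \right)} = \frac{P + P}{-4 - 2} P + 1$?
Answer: $\frac{\sqrt{55615799789949}}{41073} \approx 181.57$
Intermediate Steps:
$h{\left(P \right)} = 1 - \frac{P^{2}}{3}$ ($h{\left(P \right)} = \frac{2 P}{-6} P + 1 = 2 P \left(- \frac{1}{6}\right) P + 1 = - \frac{P}{3} P + 1 = - \frac{P^{2}}{3} + 1 = 1 - \frac{P^{2}}{3}$)
$u = - \frac{50033}{41073}$ ($u = 350231 \left(- \frac{1}{287511}\right) = - \frac{50033}{41073} \approx -1.2181$)
$\sqrt{u + \left(273 \left(1 + 10\right)^{2} + h{\left(-14 \right)}\right)} = \sqrt{- \frac{50033}{41073} + \left(273 \left(1 + 10\right)^{2} + \left(1 - \frac{\left(-14\right)^{2}}{3}\right)\right)} = \sqrt{- \frac{50033}{41073} + \left(273 \cdot 11^{2} + \left(1 - \frac{196}{3}\right)\right)} = \sqrt{- \frac{50033}{41073} + \left(273 \cdot 121 + \left(1 - \frac{196}{3}\right)\right)} = \sqrt{- \frac{50033}{41073} + \left(33033 - \frac{193}{3}\right)} = \sqrt{- \frac{50033}{41073} + \frac{98906}{3}} = \sqrt{\frac{1354072013}{41073}} = \frac{\sqrt{55615799789949}}{41073}$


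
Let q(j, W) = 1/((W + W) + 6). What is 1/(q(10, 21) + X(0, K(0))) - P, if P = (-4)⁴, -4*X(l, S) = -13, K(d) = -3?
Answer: -40144/157 ≈ -255.69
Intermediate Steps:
X(l, S) = 13/4 (X(l, S) = -¼*(-13) = 13/4)
q(j, W) = 1/(6 + 2*W) (q(j, W) = 1/(2*W + 6) = 1/(6 + 2*W))
P = 256
1/(q(10, 21) + X(0, K(0))) - P = 1/(1/(2*(3 + 21)) + 13/4) - 1*256 = 1/((½)/24 + 13/4) - 256 = 1/((½)*(1/24) + 13/4) - 256 = 1/(1/48 + 13/4) - 256 = 1/(157/48) - 256 = 48/157 - 256 = -40144/157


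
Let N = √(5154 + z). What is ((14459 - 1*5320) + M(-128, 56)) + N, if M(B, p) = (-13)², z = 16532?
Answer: 9308 + √21686 ≈ 9455.3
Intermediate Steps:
M(B, p) = 169
N = √21686 (N = √(5154 + 16532) = √21686 ≈ 147.26)
((14459 - 1*5320) + M(-128, 56)) + N = ((14459 - 1*5320) + 169) + √21686 = ((14459 - 5320) + 169) + √21686 = (9139 + 169) + √21686 = 9308 + √21686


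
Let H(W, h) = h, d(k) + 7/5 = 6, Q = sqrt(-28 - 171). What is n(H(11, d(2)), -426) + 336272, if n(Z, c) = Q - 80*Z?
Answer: 335904 + I*sqrt(199) ≈ 3.359e+5 + 14.107*I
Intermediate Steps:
Q = I*sqrt(199) (Q = sqrt(-199) = I*sqrt(199) ≈ 14.107*I)
d(k) = 23/5 (d(k) = -7/5 + 6 = 23/5)
n(Z, c) = -80*Z + I*sqrt(199) (n(Z, c) = I*sqrt(199) - 80*Z = -80*Z + I*sqrt(199))
n(H(11, d(2)), -426) + 336272 = (-80*23/5 + I*sqrt(199)) + 336272 = (-368 + I*sqrt(199)) + 336272 = 335904 + I*sqrt(199)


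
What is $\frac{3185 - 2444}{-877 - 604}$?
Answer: $- \frac{741}{1481} \approx -0.50034$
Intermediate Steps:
$\frac{3185 - 2444}{-877 - 604} = \frac{741}{-877 - 604} = \frac{741}{-1481} = 741 \left(- \frac{1}{1481}\right) = - \frac{741}{1481}$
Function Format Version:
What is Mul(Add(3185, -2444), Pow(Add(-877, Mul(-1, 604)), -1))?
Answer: Rational(-741, 1481) ≈ -0.50034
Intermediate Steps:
Mul(Add(3185, -2444), Pow(Add(-877, Mul(-1, 604)), -1)) = Mul(741, Pow(Add(-877, -604), -1)) = Mul(741, Pow(-1481, -1)) = Mul(741, Rational(-1, 1481)) = Rational(-741, 1481)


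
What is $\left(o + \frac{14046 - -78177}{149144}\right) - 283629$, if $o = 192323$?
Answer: $- \frac{13617649841}{149144} \approx -91305.0$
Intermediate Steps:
$\left(o + \frac{14046 - -78177}{149144}\right) - 283629 = \left(192323 + \frac{14046 - -78177}{149144}\right) - 283629 = \left(192323 + \left(14046 + 78177\right) \frac{1}{149144}\right) - 283629 = \left(192323 + 92223 \cdot \frac{1}{149144}\right) - 283629 = \left(192323 + \frac{92223}{149144}\right) - 283629 = \frac{28683913735}{149144} - 283629 = - \frac{13617649841}{149144}$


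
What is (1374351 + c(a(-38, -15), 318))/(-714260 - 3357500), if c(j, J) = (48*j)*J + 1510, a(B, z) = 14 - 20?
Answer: -1284277/4071760 ≈ -0.31541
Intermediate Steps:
a(B, z) = -6
c(j, J) = 1510 + 48*J*j (c(j, J) = 48*J*j + 1510 = 1510 + 48*J*j)
(1374351 + c(a(-38, -15), 318))/(-714260 - 3357500) = (1374351 + (1510 + 48*318*(-6)))/(-714260 - 3357500) = (1374351 + (1510 - 91584))/(-4071760) = (1374351 - 90074)*(-1/4071760) = 1284277*(-1/4071760) = -1284277/4071760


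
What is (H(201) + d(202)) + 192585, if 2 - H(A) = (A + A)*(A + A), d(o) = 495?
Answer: 31478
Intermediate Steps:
H(A) = 2 - 4*A² (H(A) = 2 - (A + A)*(A + A) = 2 - 2*A*2*A = 2 - 4*A²)
(H(201) + d(202)) + 192585 = ((2 - 4*201²) + 495) + 192585 = ((2 - 4*40401) + 495) + 192585 = ((2 - 161604) + 495) + 192585 = (-161602 + 495) + 192585 = -161107 + 192585 = 31478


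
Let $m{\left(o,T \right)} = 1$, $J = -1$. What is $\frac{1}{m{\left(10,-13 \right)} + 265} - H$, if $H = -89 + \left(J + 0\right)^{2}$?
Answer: $\frac{23409}{266} \approx 88.004$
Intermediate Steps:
$H = -88$ ($H = -89 + \left(-1 + 0\right)^{2} = -89 + \left(-1\right)^{2} = -89 + 1 = -88$)
$\frac{1}{m{\left(10,-13 \right)} + 265} - H = \frac{1}{1 + 265} - -88 = \frac{1}{266} + 88 = \frac{23409}{266}$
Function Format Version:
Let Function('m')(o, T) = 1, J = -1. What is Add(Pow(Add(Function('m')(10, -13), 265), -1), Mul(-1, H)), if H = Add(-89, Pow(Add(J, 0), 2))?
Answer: Rational(23409, 266) ≈ 88.004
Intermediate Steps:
H = -88 (H = Add(-89, Pow(Add(-1, 0), 2)) = Add(-89, Pow(-1, 2)) = Add(-89, 1) = -88)
Add(Pow(Add(Function('m')(10, -13), 265), -1), Mul(-1, H)) = Add(Pow(Add(1, 265), -1), Mul(-1, -88)) = Add(Pow(266, -1), 88) = Add(Rational(1, 266), 88) = Rational(23409, 266)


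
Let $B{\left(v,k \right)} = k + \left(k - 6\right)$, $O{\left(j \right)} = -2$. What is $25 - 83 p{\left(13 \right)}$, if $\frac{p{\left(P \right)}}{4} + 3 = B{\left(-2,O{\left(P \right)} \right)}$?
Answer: $4341$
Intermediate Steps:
$B{\left(v,k \right)} = -6 + 2 k$ ($B{\left(v,k \right)} = k + \left(k - 6\right) = k + \left(-6 + k\right) = -6 + 2 k$)
$p{\left(P \right)} = -52$ ($p{\left(P \right)} = -12 + 4 \left(-6 + 2 \left(-2\right)\right) = -12 + 4 \left(-6 - 4\right) = -12 + 4 \left(-10\right) = -12 - 40 = -52$)
$25 - 83 p{\left(13 \right)} = 25 - -4316 = 25 + 4316 = 4341$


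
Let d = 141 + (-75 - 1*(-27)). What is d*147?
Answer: 13671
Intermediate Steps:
d = 93 (d = 141 + (-75 + 27) = 141 - 48 = 93)
d*147 = 93*147 = 13671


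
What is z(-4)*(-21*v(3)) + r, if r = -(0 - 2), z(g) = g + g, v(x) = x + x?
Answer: 1010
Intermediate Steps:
v(x) = 2*x
z(g) = 2*g
r = 2 (r = -1*(-2) = 2)
z(-4)*(-21*v(3)) + r = (2*(-4))*(-42*3) + 2 = -(-168)*6 + 2 = -8*(-126) + 2 = 1008 + 2 = 1010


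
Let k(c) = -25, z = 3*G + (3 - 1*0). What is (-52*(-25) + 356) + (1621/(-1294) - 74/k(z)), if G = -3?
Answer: 53626831/32350 ≈ 1657.7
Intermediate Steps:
z = -6 (z = 3*(-3) + (3 - 1*0) = -9 + (3 + 0) = -9 + 3 = -6)
(-52*(-25) + 356) + (1621/(-1294) - 74/k(z)) = (-52*(-25) + 356) + (1621/(-1294) - 74/(-25)) = (1300 + 356) + (1621*(-1/1294) - 74*(-1/25)) = 1656 + (-1621/1294 + 74/25) = 1656 + 55231/32350 = 53626831/32350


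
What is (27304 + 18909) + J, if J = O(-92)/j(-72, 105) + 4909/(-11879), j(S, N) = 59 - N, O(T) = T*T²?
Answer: 750047030/11879 ≈ 63141.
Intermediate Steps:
O(T) = T³
J = 201082803/11879 (J = (-92)³/(59 - 1*105) + 4909/(-11879) = -778688/(59 - 105) + 4909*(-1/11879) = -778688/(-46) - 4909/11879 = -778688*(-1/46) - 4909/11879 = 16928 - 4909/11879 = 201082803/11879 ≈ 16928.)
(27304 + 18909) + J = (27304 + 18909) + 201082803/11879 = 46213 + 201082803/11879 = 750047030/11879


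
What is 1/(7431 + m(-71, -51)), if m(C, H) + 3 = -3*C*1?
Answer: 1/7641 ≈ 0.00013087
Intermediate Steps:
m(C, H) = -3 - 3*C (m(C, H) = -3 - 3*C*1 = -3 - 3*C)
1/(7431 + m(-71, -51)) = 1/(7431 + (-3 - 3*(-71))) = 1/(7431 + (-3 + 213)) = 1/(7431 + 210) = 1/7641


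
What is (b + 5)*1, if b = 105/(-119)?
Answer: 70/17 ≈ 4.1176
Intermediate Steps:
b = -15/17 (b = 105*(-1/119) = -15/17 ≈ -0.88235)
(b + 5)*1 = (-15/17 + 5)*1 = (70/17)*1 = 70/17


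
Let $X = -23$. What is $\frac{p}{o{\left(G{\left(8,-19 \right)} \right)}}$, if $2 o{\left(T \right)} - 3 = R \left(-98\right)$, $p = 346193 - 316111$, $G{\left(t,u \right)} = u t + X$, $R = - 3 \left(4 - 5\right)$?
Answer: $- \frac{60164}{291} \approx -206.75$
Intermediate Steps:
$R = 3$ ($R = \left(-3\right) \left(-1\right) = 3$)
$G{\left(t,u \right)} = -23 + t u$ ($G{\left(t,u \right)} = u t - 23 = t u - 23 = -23 + t u$)
$p = 30082$
$o{\left(T \right)} = - \frac{291}{2}$ ($o{\left(T \right)} = \frac{3}{2} + \frac{3 \left(-98\right)}{2} = \frac{3}{2} + \frac{1}{2} \left(-294\right) = \frac{3}{2} - 147 = - \frac{291}{2}$)
$\frac{p}{o{\left(G{\left(8,-19 \right)} \right)}} = \frac{30082}{- \frac{291}{2}} = 30082 \left(- \frac{2}{291}\right) = - \frac{60164}{291}$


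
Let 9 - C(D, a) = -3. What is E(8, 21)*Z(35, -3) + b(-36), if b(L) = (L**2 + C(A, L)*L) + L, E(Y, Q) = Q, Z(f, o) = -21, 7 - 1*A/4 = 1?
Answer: 387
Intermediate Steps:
A = 24 (A = 28 - 4*1 = 28 - 4 = 24)
C(D, a) = 12 (C(D, a) = 9 - 1*(-3) = 9 + 3 = 12)
b(L) = L**2 + 13*L (b(L) = (L**2 + 12*L) + L = L**2 + 13*L)
E(8, 21)*Z(35, -3) + b(-36) = 21*(-21) - 36*(13 - 36) = -441 - 36*(-23) = -441 + 828 = 387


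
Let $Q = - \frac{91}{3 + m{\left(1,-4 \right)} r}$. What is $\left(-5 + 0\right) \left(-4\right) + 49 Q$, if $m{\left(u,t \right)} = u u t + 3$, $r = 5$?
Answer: $\frac{4499}{2} \approx 2249.5$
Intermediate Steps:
$m{\left(u,t \right)} = 3 + t u^{2}$ ($m{\left(u,t \right)} = u^{2} t + 3 = t u^{2} + 3 = 3 + t u^{2}$)
$Q = \frac{91}{2}$ ($Q = - \frac{91}{3 + \left(3 - 4 \cdot 1^{2}\right) 5} = - \frac{91}{3 + \left(3 - 4\right) 5} = - \frac{91}{3 - 5} = - \frac{91}{-2} = \left(-91\right) \left(- \frac{1}{2}\right) = \frac{91}{2} \approx 45.5$)
$\left(-5 + 0\right) \left(-4\right) + 49 Q = \left(-5 + 0\right) \left(-4\right) + 49 \cdot \frac{91}{2} = \left(-5\right) \left(-4\right) + \frac{4459}{2} = 20 + \frac{4459}{2} = \frac{4499}{2}$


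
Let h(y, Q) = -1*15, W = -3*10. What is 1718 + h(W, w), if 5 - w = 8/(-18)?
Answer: 1703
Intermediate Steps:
w = 49/9 (w = 5 - 8/(-18) = 5 - 8*(-1)/18 = 5 - 1*(-4/9) = 5 + 4/9 = 49/9 ≈ 5.4444)
W = -30
h(y, Q) = -15
1718 + h(W, w) = 1718 - 15 = 1703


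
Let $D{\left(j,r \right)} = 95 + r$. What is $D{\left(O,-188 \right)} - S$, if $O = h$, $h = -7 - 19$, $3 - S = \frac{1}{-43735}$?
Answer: $- \frac{4198561}{43735} \approx -96.0$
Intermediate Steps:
$S = \frac{131206}{43735}$ ($S = 3 - \frac{1}{-43735} = 3 - - \frac{1}{43735} = 3 + \frac{1}{43735} = \frac{131206}{43735} \approx 3.0$)
$h = -26$
$O = -26$
$D{\left(O,-188 \right)} - S = \left(95 - 188\right) - \frac{131206}{43735} = -93 - \frac{131206}{43735} = - \frac{4198561}{43735}$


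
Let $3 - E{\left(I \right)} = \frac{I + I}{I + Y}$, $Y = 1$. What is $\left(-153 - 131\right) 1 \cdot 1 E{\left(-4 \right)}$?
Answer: $- \frac{284}{3} \approx -94.667$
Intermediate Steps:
$E{\left(I \right)} = 3 - \frac{2 I}{1 + I}$ ($E{\left(I \right)} = 3 - \frac{I + I}{I + 1} = 3 - \frac{2 I}{1 + I}$)
$\left(-153 - 131\right) 1 \cdot 1 E{\left(-4 \right)} = \left(-153 - 131\right) 1 \cdot 1 \frac{3 - 4}{1 - 4} = - 284 \cdot 1 \frac{1}{-3} \left(-1\right) = - 284 \cdot 1 \left(\left(- \frac{1}{3}\right) \left(-1\right)\right) = - 284 \cdot 1 \cdot \frac{1}{3} = \left(-284\right) \frac{1}{3} = - \frac{284}{3}$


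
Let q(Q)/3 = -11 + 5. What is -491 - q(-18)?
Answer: -473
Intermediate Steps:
q(Q) = -18 (q(Q) = 3*(-11 + 5) = 3*(-6) = -18)
-491 - q(-18) = -491 - 1*(-18) = -491 + 18 = -473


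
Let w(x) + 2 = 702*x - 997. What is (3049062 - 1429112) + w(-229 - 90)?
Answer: 1395013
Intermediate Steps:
w(x) = -999 + 702*x (w(x) = -2 + (702*x - 997) = -2 + (-997 + 702*x) = -999 + 702*x)
(3049062 - 1429112) + w(-229 - 90) = (3049062 - 1429112) + (-999 + 702*(-229 - 90)) = 1619950 + (-999 + 702*(-319)) = 1619950 + (-999 - 223938) = 1619950 - 224937 = 1395013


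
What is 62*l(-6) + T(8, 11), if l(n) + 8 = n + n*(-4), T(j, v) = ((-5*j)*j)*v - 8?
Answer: -2908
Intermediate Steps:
T(j, v) = -8 - 5*v*j**2 (T(j, v) = (-5*j**2)*v - 8 = -5*v*j**2 - 8 = -8 - 5*v*j**2)
l(n) = -8 - 3*n (l(n) = -8 + (n + n*(-4)) = -8 + (n - 4*n) = -8 - 3*n)
62*l(-6) + T(8, 11) = 62*(-8 - 3*(-6)) + (-8 - 5*11*8**2) = 62*(-8 + 18) + (-8 - 5*11*64) = 62*10 + (-8 - 3520) = 620 - 3528 = -2908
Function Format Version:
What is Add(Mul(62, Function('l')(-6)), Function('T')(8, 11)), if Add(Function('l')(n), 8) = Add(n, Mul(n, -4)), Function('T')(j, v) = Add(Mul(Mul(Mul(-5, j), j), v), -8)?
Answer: -2908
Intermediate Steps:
Function('T')(j, v) = Add(-8, Mul(-5, v, Pow(j, 2))) (Function('T')(j, v) = Add(Mul(Mul(-5, Pow(j, 2)), v), -8) = Add(Mul(-5, v, Pow(j, 2)), -8) = Add(-8, Mul(-5, v, Pow(j, 2))))
Function('l')(n) = Add(-8, Mul(-3, n)) (Function('l')(n) = Add(-8, Add(n, Mul(n, -4))) = Add(-8, Add(n, Mul(-4, n))) = Add(-8, Mul(-3, n)))
Add(Mul(62, Function('l')(-6)), Function('T')(8, 11)) = Add(Mul(62, Add(-8, Mul(-3, -6))), Add(-8, Mul(-5, 11, Pow(8, 2)))) = Add(Mul(62, Add(-8, 18)), Add(-8, Mul(-5, 11, 64))) = Add(Mul(62, 10), Add(-8, -3520)) = Add(620, -3528) = -2908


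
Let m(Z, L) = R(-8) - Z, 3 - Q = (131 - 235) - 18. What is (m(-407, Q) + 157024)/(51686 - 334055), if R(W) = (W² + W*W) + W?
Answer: -52517/94123 ≈ -0.55796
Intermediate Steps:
Q = 125 (Q = 3 - ((131 - 235) - 18) = 3 - (-104 - 18) = 3 - 1*(-122) = 3 + 122 = 125)
R(W) = W + 2*W² (R(W) = (W² + W²) + W = 2*W² + W = W + 2*W²)
m(Z, L) = 120 - Z (m(Z, L) = -8*(1 + 2*(-8)) - Z = -8*(1 - 16) - Z = -8*(-15) - Z = 120 - Z)
(m(-407, Q) + 157024)/(51686 - 334055) = ((120 - 1*(-407)) + 157024)/(51686 - 334055) = ((120 + 407) + 157024)/(-282369) = (527 + 157024)*(-1/282369) = 157551*(-1/282369) = -52517/94123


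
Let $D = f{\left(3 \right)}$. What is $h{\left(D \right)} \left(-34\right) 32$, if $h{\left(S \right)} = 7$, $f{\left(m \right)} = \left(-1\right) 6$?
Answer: $-7616$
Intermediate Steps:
$f{\left(m \right)} = -6$
$D = -6$
$h{\left(D \right)} \left(-34\right) 32 = 7 \left(-34\right) 32 = \left(-238\right) 32 = -7616$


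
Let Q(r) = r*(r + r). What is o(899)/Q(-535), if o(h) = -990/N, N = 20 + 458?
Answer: -99/27363110 ≈ -3.6180e-6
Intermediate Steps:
N = 478
Q(r) = 2*r² (Q(r) = r*(2*r) = 2*r²)
o(h) = -495/239 (o(h) = -990/478 = -990*1/478 = -495/239)
o(899)/Q(-535) = -495/(239*(2*(-535)²)) = -495/(239*(2*286225)) = -495/239/572450 = -495/239*1/572450 = -99/27363110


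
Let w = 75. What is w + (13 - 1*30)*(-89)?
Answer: 1588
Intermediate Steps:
w + (13 - 1*30)*(-89) = 75 + (13 - 1*30)*(-89) = 75 + (13 - 30)*(-89) = 75 - 17*(-89) = 75 + 1513 = 1588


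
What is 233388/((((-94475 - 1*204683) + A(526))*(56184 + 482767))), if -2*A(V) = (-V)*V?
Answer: -58347/21668524955 ≈ -2.6927e-6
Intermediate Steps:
A(V) = V²/2 (A(V) = -(-V)*V/2 = -(-1)*V²/2 = V²/2)
233388/((((-94475 - 1*204683) + A(526))*(56184 + 482767))) = 233388/((((-94475 - 1*204683) + (½)*526²)*(56184 + 482767))) = 233388/((((-94475 - 204683) + (½)*276676)*538951)) = 233388/(((-299158 + 138338)*538951)) = 233388/((-160820*538951)) = 233388/(-86674099820) = 233388*(-1/86674099820) = -58347/21668524955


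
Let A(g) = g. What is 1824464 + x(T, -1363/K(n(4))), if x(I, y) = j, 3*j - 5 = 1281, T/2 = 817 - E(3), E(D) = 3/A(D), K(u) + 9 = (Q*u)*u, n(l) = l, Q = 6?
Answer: 5474678/3 ≈ 1.8249e+6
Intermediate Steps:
K(u) = -9 + 6*u² (K(u) = -9 + (6*u)*u = -9 + 6*u²)
E(D) = 3/D
T = 1632 (T = 2*(817 - 3/3) = 2*(817 - 1*1) = 2*(817 - 1) = 2*816 = 1632)
j = 1286/3 (j = 5/3 + (⅓)*1281 = 5/3 + 427 = 1286/3 ≈ 428.67)
x(I, y) = 1286/3
1824464 + x(T, -1363/K(n(4))) = 1824464 + 1286/3 = 5474678/3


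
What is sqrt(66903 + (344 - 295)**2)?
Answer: 2*sqrt(17326) ≈ 263.26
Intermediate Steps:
sqrt(66903 + (344 - 295)**2) = sqrt(66903 + 49**2) = sqrt(66903 + 2401) = sqrt(69304) = 2*sqrt(17326)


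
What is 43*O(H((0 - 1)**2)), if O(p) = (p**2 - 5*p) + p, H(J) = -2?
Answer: 516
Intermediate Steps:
O(p) = p**2 - 4*p
43*O(H((0 - 1)**2)) = 43*(-2*(-4 - 2)) = 43*(-2*(-6)) = 43*12 = 516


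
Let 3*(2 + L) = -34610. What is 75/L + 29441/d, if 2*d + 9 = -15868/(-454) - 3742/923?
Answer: 427057097018777/158816788744 ≈ 2689.0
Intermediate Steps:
d = 4587959/419042 (d = -9/2 + (-15868/(-454) - 3742/923)/2 = -9/2 + (-15868*(-1/454) - 3742*1/923)/2 = -9/2 + (7934/227 - 3742/923)/2 = -9/2 + (1/2)*(6473648/209521) = -9/2 + 3236824/209521 = 4587959/419042 ≈ 10.949)
L = -34616/3 (L = -2 + (1/3)*(-34610) = -2 - 34610/3 = -34616/3 ≈ -11539.)
75/L + 29441/d = 75/(-34616/3) + 29441/(4587959/419042) = 75*(-3/34616) + 29441*(419042/4587959) = -225/34616 + 12337015522/4587959 = 427057097018777/158816788744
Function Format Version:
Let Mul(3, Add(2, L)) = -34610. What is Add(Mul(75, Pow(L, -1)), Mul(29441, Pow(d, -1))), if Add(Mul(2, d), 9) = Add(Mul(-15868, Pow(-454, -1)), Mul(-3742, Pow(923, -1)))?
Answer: Rational(427057097018777, 158816788744) ≈ 2689.0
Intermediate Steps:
d = Rational(4587959, 419042) (d = Add(Rational(-9, 2), Mul(Rational(1, 2), Add(Mul(-15868, Pow(-454, -1)), Mul(-3742, Pow(923, -1))))) = Add(Rational(-9, 2), Mul(Rational(1, 2), Add(Mul(-15868, Rational(-1, 454)), Mul(-3742, Rational(1, 923))))) = Add(Rational(-9, 2), Mul(Rational(1, 2), Add(Rational(7934, 227), Rational(-3742, 923)))) = Add(Rational(-9, 2), Mul(Rational(1, 2), Rational(6473648, 209521))) = Add(Rational(-9, 2), Rational(3236824, 209521)) = Rational(4587959, 419042) ≈ 10.949)
L = Rational(-34616, 3) (L = Add(-2, Mul(Rational(1, 3), -34610)) = Add(-2, Rational(-34610, 3)) = Rational(-34616, 3) ≈ -11539.)
Add(Mul(75, Pow(L, -1)), Mul(29441, Pow(d, -1))) = Add(Mul(75, Pow(Rational(-34616, 3), -1)), Mul(29441, Pow(Rational(4587959, 419042), -1))) = Add(Mul(75, Rational(-3, 34616)), Mul(29441, Rational(419042, 4587959))) = Add(Rational(-225, 34616), Rational(12337015522, 4587959)) = Rational(427057097018777, 158816788744)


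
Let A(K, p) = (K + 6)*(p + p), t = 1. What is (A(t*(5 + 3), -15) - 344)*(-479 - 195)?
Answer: 514936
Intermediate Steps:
A(K, p) = 2*p*(6 + K) (A(K, p) = (6 + K)*(2*p) = 2*p*(6 + K))
(A(t*(5 + 3), -15) - 344)*(-479 - 195) = (2*(-15)*(6 + 1*(5 + 3)) - 344)*(-479 - 195) = (2*(-15)*(6 + 1*8) - 344)*(-674) = (2*(-15)*(6 + 8) - 344)*(-674) = (2*(-15)*14 - 344)*(-674) = (-420 - 344)*(-674) = -764*(-674) = 514936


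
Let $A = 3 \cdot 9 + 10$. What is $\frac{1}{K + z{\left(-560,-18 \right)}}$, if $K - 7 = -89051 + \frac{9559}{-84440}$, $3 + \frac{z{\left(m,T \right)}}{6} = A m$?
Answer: $- \frac{84440}{18017985639} \approx -4.6864 \cdot 10^{-6}$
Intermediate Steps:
$A = 37$ ($A = 27 + 10 = 37$)
$z{\left(m,T \right)} = -18 + 222 m$ ($z{\left(m,T \right)} = -18 + 6 \cdot 37 m = -18 + 222 m$)
$K = - \frac{7518884919}{84440}$ ($K = 7 - \left(89051 - \frac{9559}{-84440}\right) = 7 + \left(-89051 + 9559 \left(- \frac{1}{84440}\right)\right) = 7 - \frac{7519475999}{84440} = - \frac{7518884919}{84440} \approx -89044.0$)
$\frac{1}{K + z{\left(-560,-18 \right)}} = \frac{1}{- \frac{7518884919}{84440} + \left(-18 + 222 \left(-560\right)\right)} = \frac{1}{- \frac{7518884919}{84440} - 124338} = \frac{1}{- \frac{18017985639}{84440}} = - \frac{84440}{18017985639}$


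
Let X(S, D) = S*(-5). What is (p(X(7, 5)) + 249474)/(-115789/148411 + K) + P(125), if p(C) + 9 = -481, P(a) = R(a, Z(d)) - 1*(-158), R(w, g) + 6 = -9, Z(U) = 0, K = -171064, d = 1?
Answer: 3593517033875/25387895093 ≈ 141.54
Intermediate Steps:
R(w, g) = -15 (R(w, g) = -6 - 9 = -15)
X(S, D) = -5*S
P(a) = 143 (P(a) = -15 - 1*(-158) = -15 + 158 = 143)
p(C) = -490 (p(C) = -9 - 481 = -490)
(p(X(7, 5)) + 249474)/(-115789/148411 + K) + P(125) = (-490 + 249474)/(-115789/148411 - 171064) + 143 = 248984/(-115789*1/148411 - 171064) + 143 = 248984/(-115789/148411 - 171064) + 143 = 248984/(-25387895093/148411) + 143 = 248984*(-148411/25387895093) + 143 = -36951964424/25387895093 + 143 = 3593517033875/25387895093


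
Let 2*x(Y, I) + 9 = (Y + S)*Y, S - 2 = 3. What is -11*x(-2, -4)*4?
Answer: 330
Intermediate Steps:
S = 5 (S = 2 + 3 = 5)
x(Y, I) = -9/2 + Y*(5 + Y)/2 (x(Y, I) = -9/2 + ((Y + 5)*Y)/2 = -9/2 + ((5 + Y)*Y)/2 = -9/2 + (Y*(5 + Y))/2 = -9/2 + Y*(5 + Y)/2)
-11*x(-2, -4)*4 = -11*(-9/2 + (1/2)*(-2)**2 + (5/2)*(-2))*4 = -11*(-9/2 + (1/2)*4 - 5)*4 = -11*(-9/2 + 2 - 5)*4 = -11*(-15/2)*4 = (165/2)*4 = 330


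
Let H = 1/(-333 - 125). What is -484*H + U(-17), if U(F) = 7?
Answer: 1845/229 ≈ 8.0568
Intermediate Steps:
H = -1/458 (H = 1/(-458) = -1/458 ≈ -0.0021834)
-484*H + U(-17) = -484*(-1/458) + 7 = 242/229 + 7 = 1845/229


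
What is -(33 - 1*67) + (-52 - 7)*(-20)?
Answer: 1214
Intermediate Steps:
-(33 - 1*67) + (-52 - 7)*(-20) = -(33 - 67) - 59*(-20) = -1*(-34) + 1180 = 34 + 1180 = 1214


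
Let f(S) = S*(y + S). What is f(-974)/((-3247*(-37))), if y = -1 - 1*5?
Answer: 954520/120139 ≈ 7.9451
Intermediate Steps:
y = -6 (y = -1 - 5 = -6)
f(S) = S*(-6 + S)
f(-974)/((-3247*(-37))) = (-974*(-6 - 974))/((-3247*(-37))) = -974*(-980)/120139 = 954520*(1/120139) = 954520/120139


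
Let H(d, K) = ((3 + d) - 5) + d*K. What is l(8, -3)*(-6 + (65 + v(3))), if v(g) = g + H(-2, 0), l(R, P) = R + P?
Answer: 290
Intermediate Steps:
H(d, K) = -2 + d + K*d (H(d, K) = (-2 + d) + K*d = -2 + d + K*d)
l(R, P) = P + R
v(g) = -4 + g (v(g) = g + (-2 - 2 + 0*(-2)) = g + (-2 - 2 + 0) = g - 4 = -4 + g)
l(8, -3)*(-6 + (65 + v(3))) = (-3 + 8)*(-6 + (65 + (-4 + 3))) = 5*(-6 + (65 - 1)) = 5*(-6 + 64) = 5*58 = 290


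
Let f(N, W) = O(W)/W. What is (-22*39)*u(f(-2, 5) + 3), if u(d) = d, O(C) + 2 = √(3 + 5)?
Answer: -11154/5 - 1716*√2/5 ≈ -2716.2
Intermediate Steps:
O(C) = -2 + 2*√2 (O(C) = -2 + √(3 + 5) = -2 + √8 = -2 + 2*√2)
f(N, W) = (-2 + 2*√2)/W
(-22*39)*u(f(-2, 5) + 3) = (-22*39)*(2*(-1 + √2)/5 + 3) = -858*(2*(⅕)*(-1 + √2) + 3) = -858*((-⅖ + 2*√2/5) + 3) = -858*(13/5 + 2*√2/5) = -11154/5 - 1716*√2/5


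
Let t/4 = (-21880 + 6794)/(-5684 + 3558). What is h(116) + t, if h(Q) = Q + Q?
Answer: 276788/1063 ≈ 260.38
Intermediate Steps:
h(Q) = 2*Q
t = 30172/1063 (t = 4*((-21880 + 6794)/(-5684 + 3558)) = 4*(-15086/(-2126)) = 4*(-15086*(-1/2126)) = 4*(7543/1063) = 30172/1063 ≈ 28.384)
h(116) + t = 2*116 + 30172/1063 = 232 + 30172/1063 = 276788/1063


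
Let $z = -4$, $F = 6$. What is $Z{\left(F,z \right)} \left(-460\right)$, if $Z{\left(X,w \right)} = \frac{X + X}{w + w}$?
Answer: $690$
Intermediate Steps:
$Z{\left(X,w \right)} = \frac{X}{w}$ ($Z{\left(X,w \right)} = \frac{2 X}{2 w} = 2 X \frac{1}{2 w} = \frac{X}{w}$)
$Z{\left(F,z \right)} \left(-460\right) = \frac{6}{-4} \left(-460\right) = 6 \left(- \frac{1}{4}\right) \left(-460\right) = \left(- \frac{3}{2}\right) \left(-460\right) = 690$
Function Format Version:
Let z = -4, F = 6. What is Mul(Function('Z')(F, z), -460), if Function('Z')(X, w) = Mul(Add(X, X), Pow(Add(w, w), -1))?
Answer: 690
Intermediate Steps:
Function('Z')(X, w) = Mul(X, Pow(w, -1)) (Function('Z')(X, w) = Mul(Mul(2, X), Pow(Mul(2, w), -1)) = Mul(Mul(2, X), Mul(Rational(1, 2), Pow(w, -1))) = Mul(X, Pow(w, -1)))
Mul(Function('Z')(F, z), -460) = Mul(Mul(6, Pow(-4, -1)), -460) = Mul(Mul(6, Rational(-1, 4)), -460) = Mul(Rational(-3, 2), -460) = 690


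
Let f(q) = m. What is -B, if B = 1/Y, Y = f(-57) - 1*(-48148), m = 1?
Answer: -1/48149 ≈ -2.0769e-5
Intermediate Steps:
f(q) = 1
Y = 48149 (Y = 1 - 1*(-48148) = 1 + 48148 = 48149)
B = 1/48149 ≈ 2.0769e-5
-B = -1*1/48149 = -1/48149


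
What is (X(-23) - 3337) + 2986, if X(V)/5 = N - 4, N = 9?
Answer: -326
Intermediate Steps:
X(V) = 25 (X(V) = 5*(9 - 4) = 5*5 = 25)
(X(-23) - 3337) + 2986 = (25 - 3337) + 2986 = -3312 + 2986 = -326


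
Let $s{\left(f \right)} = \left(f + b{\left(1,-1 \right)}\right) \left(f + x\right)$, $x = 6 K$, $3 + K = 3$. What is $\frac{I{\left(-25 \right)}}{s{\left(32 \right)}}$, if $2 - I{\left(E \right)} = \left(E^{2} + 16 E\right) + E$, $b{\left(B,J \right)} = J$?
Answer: $- \frac{99}{496} \approx -0.1996$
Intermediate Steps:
$K = 0$ ($K = -3 + 3 = 0$)
$x = 0$ ($x = 6 \cdot 0 = 0$)
$I{\left(E \right)} = 2 - E^{2} - 17 E$ ($I{\left(E \right)} = 2 - \left(\left(E^{2} + 16 E\right) + E\right) = 2 - \left(E^{2} + 17 E\right) = 2 - E^{2} - 17 E$)
$s{\left(f \right)} = f \left(-1 + f\right)$ ($s{\left(f \right)} = \left(f - 1\right) \left(f + 0\right) = \left(-1 + f\right) f = f \left(-1 + f\right)$)
$\frac{I{\left(-25 \right)}}{s{\left(32 \right)}} = \frac{2 - \left(-25\right)^{2} - -425}{32 \left(-1 + 32\right)} = \frac{2 - 625 + 425}{32 \cdot 31} = \frac{2 - 625 + 425}{992} = \left(-198\right) \frac{1}{992} = - \frac{99}{496}$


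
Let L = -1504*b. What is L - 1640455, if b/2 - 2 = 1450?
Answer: -6008071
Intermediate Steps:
b = 2904 (b = 4 + 2*1450 = 4 + 2900 = 2904)
L = -4367616 (L = -1504*2904 = -4367616)
L - 1640455 = -4367616 - 1640455 = -6008071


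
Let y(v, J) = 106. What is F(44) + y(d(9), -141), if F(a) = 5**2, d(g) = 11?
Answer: 131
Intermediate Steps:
F(a) = 25
F(44) + y(d(9), -141) = 25 + 106 = 131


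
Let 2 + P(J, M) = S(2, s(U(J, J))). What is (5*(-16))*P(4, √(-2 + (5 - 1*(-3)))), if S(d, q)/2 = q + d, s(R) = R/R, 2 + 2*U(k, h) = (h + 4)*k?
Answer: -320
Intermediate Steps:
U(k, h) = -1 + k*(4 + h)/2 (U(k, h) = -1 + ((h + 4)*k)/2 = -1 + ((4 + h)*k)/2 = -1 + (k*(4 + h))/2 = -1 + k*(4 + h)/2)
s(R) = 1
S(d, q) = 2*d + 2*q (S(d, q) = 2*(q + d) = 2*(d + q) = 2*d + 2*q)
P(J, M) = 4 (P(J, M) = -2 + (2*2 + 2*1) = -2 + (4 + 2) = -2 + 6 = 4)
(5*(-16))*P(4, √(-2 + (5 - 1*(-3)))) = (5*(-16))*4 = -80*4 = -320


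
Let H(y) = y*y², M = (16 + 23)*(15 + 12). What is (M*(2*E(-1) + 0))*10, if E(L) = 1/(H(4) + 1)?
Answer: 324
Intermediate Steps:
M = 1053 (M = 39*27 = 1053)
H(y) = y³
E(L) = 1/65 (E(L) = 1/(4³ + 1) = 1/(64 + 1) = 1/65)
(M*(2*E(-1) + 0))*10 = (1053*(2*(1/65) + 0))*10 = (1053*(2/65 + 0))*10 = (1053*(2/65))*10 = (162/5)*10 = 324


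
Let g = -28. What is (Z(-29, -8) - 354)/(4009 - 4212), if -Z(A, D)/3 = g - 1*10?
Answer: 240/203 ≈ 1.1823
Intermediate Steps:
Z(A, D) = 114 (Z(A, D) = -3*(-28 - 1*10) = -3*(-28 - 10) = -3*(-38) = 114)
(Z(-29, -8) - 354)/(4009 - 4212) = (114 - 354)/(4009 - 4212) = -240/(-203) = -240*(-1/203) = 240/203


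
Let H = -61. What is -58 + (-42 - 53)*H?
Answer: 5737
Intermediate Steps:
-58 + (-42 - 53)*H = -58 + (-42 - 53)*(-61) = -58 - 95*(-61) = -58 + 5795 = 5737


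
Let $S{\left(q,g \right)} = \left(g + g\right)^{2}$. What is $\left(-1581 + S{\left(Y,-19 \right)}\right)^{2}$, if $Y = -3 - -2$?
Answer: $18769$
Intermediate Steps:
$Y = -1$ ($Y = -3 + 2 = -1$)
$S{\left(q,g \right)} = 4 g^{2}$ ($S{\left(q,g \right)} = \left(2 g\right)^{2} = 4 g^{2}$)
$\left(-1581 + S{\left(Y,-19 \right)}\right)^{2} = \left(-1581 + 4 \left(-19\right)^{2}\right)^{2} = \left(-1581 + 4 \cdot 361\right)^{2} = \left(-1581 + 1444\right)^{2} = \left(-137\right)^{2} = 18769$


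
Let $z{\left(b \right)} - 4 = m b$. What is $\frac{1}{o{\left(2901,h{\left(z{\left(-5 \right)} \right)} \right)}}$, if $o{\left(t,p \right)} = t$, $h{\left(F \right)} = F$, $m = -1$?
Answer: $\frac{1}{2901} \approx 0.00034471$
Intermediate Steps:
$z{\left(b \right)} = 4 - b$
$\frac{1}{o{\left(2901,h{\left(z{\left(-5 \right)} \right)} \right)}} = \frac{1}{2901}$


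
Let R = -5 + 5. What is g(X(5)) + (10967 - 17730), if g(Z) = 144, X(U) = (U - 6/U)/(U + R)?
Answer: -6619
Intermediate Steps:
R = 0
X(U) = (U - 6/U)/U (X(U) = (U - 6/U)/(U + 0) = (U - 6/U)/U)
g(X(5)) + (10967 - 17730) = 144 + (10967 - 17730) = 144 - 6763 = -6619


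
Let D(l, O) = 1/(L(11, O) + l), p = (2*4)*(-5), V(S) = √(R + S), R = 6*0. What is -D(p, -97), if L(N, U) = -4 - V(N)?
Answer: 4/175 - √11/1925 ≈ 0.021134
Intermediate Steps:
R = 0
V(S) = √S (V(S) = √(0 + S) = √S)
p = -40 (p = 8*(-5) = -40)
L(N, U) = -4 - √N
D(l, O) = 1/(-4 + l - √11) (D(l, O) = 1/((-4 - √11) + l) = 1/(-4 + l - √11))
-D(p, -97) = -1/(-4 - 40 - √11) = -1/(-44 - √11)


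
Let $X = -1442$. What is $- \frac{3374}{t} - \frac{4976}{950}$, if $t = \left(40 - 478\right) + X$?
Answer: $- \frac{307479}{89300} \approx -3.4432$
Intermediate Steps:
$t = -1880$ ($t = \left(40 - 478\right) - 1442 = -438 - 1442 = -1880$)
$- \frac{3374}{t} - \frac{4976}{950} = - \frac{3374}{-1880} - \frac{4976}{950} = \left(-3374\right) \left(- \frac{1}{1880}\right) - \frac{2488}{475} = \frac{1687}{940} - \frac{2488}{475} = - \frac{307479}{89300}$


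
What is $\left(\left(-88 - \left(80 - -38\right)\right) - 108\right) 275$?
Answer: $-86350$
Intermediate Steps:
$\left(\left(-88 - \left(80 - -38\right)\right) - 108\right) 275 = \left(\left(-88 - \left(80 + 38\right)\right) - 108\right) 275 = \left(\left(-88 - 118\right) - 108\right) 275 = \left(-206 - 108\right) 275 = \left(-314\right) 275 = -86350$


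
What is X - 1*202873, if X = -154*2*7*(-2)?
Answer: -198561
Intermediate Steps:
X = 4312 (X = -2156*(-2) = -154*(-28) = 4312)
X - 1*202873 = 4312 - 1*202873 = 4312 - 202873 = -198561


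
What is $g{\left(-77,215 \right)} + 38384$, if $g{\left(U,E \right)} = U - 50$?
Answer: $38257$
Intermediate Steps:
$g{\left(U,E \right)} = -50 + U$
$g{\left(-77,215 \right)} + 38384 = \left(-50 - 77\right) + 38384 = -127 + 38384 = 38257$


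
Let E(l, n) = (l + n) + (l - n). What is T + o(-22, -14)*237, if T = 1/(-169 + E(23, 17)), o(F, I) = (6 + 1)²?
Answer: 1428398/123 ≈ 11613.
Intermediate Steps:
E(l, n) = 2*l
o(F, I) = 49 (o(F, I) = 7² = 49)
T = -1/123 (T = 1/(-169 + 2*23) = 1/(-169 + 46) = 1/(-123) = -1/123 ≈ -0.0081301)
T + o(-22, -14)*237 = -1/123 + 49*237 = -1/123 + 11613 = 1428398/123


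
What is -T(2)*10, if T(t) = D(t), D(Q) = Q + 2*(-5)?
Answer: 80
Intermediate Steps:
D(Q) = -10 + Q (D(Q) = Q - 10 = -10 + Q)
T(t) = -10 + t
-T(2)*10 = -(-10 + 2)*10 = -1*(-8)*10 = 8*10 = 80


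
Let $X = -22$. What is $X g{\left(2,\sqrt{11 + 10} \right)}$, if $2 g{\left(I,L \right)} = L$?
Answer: $- 11 \sqrt{21} \approx -50.408$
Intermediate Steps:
$g{\left(I,L \right)} = \frac{L}{2}$
$X g{\left(2,\sqrt{11 + 10} \right)} = - 22 \frac{\sqrt{11 + 10}}{2} = - 22 \frac{\sqrt{21}}{2} = - 11 \sqrt{21}$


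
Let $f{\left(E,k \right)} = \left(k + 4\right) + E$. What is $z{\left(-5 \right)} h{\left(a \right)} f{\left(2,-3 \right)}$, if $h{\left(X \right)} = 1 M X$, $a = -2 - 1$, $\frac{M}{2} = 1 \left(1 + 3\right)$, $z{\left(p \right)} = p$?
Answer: $360$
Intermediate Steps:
$f{\left(E,k \right)} = 4 + E + k$ ($f{\left(E,k \right)} = \left(4 + k\right) + E = 4 + E + k$)
$M = 8$ ($M = 2 \cdot 1 \left(1 + 3\right) = 2 \cdot 1 \cdot 4 = 2 \cdot 4 = 8$)
$a = -3$
$h{\left(X \right)} = 8 X$ ($h{\left(X \right)} = 1 \cdot 8 X = 8 X$)
$z{\left(-5 \right)} h{\left(a \right)} f{\left(2,-3 \right)} = - 5 \cdot 8 \left(-3\right) \left(4 + 2 - 3\right) = \left(-5\right) \left(-24\right) 3 = 120 \cdot 3 = 360$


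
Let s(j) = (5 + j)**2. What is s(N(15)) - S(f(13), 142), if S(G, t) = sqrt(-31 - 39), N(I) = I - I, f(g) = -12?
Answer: 25 - I*sqrt(70) ≈ 25.0 - 8.3666*I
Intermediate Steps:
N(I) = 0
S(G, t) = I*sqrt(70) (S(G, t) = sqrt(-70) = I*sqrt(70))
s(N(15)) - S(f(13), 142) = (5 + 0)**2 - I*sqrt(70) = 5**2 - I*sqrt(70) = 25 - I*sqrt(70)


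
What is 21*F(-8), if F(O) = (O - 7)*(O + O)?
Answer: 5040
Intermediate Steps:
F(O) = 2*O*(-7 + O) (F(O) = (-7 + O)*(2*O) = 2*O*(-7 + O))
21*F(-8) = 21*(2*(-8)*(-7 - 8)) = 21*(2*(-8)*(-15)) = 21*240 = 5040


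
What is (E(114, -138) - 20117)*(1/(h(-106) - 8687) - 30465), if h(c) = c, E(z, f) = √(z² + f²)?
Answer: 5388916733282/8793 - 535757492*√890/2931 ≈ 6.0741e+8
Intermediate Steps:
E(z, f) = √(f² + z²)
(E(114, -138) - 20117)*(1/(h(-106) - 8687) - 30465) = (√((-138)² + 114²) - 20117)*(1/(-106 - 8687) - 30465) = (√(19044 + 12996) - 20117)*(1/(-8793) - 30465) = (√32040 - 20117)*(-1/8793 - 30465) = (6*√890 - 20117)*(-267878746/8793) = (-20117 + 6*√890)*(-267878746/8793) = 5388916733282/8793 - 535757492*√890/2931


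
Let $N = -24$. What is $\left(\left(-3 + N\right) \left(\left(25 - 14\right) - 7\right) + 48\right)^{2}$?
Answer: $3600$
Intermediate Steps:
$\left(\left(-3 + N\right) \left(\left(25 - 14\right) - 7\right) + 48\right)^{2} = \left(\left(-3 - 24\right) \left(\left(25 - 14\right) - 7\right) + 48\right)^{2} = \left(- 27 \left(11 - 7\right) + 48\right)^{2} = \left(\left(-27\right) 4 + 48\right)^{2} = \left(-108 + 48\right)^{2} = \left(-60\right)^{2} = 3600$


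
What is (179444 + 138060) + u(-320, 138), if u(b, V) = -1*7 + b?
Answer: 317177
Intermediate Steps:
u(b, V) = -7 + b
(179444 + 138060) + u(-320, 138) = (179444 + 138060) + (-7 - 320) = 317504 - 327 = 317177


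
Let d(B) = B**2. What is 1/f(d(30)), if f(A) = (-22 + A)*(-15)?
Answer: -1/13170 ≈ -7.5930e-5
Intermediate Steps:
f(A) = 330 - 15*A
1/f(d(30)) = 1/(330 - 15*30**2) = 1/(330 - 15*900) = 1/(330 - 13500) = 1/(-13170) = -1/13170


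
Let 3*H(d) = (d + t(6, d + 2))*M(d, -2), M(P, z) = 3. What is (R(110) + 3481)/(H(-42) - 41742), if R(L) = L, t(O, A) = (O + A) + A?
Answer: -3591/41858 ≈ -0.085790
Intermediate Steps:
t(O, A) = O + 2*A (t(O, A) = (A + O) + A = O + 2*A)
H(d) = 10 + 3*d (H(d) = ((d + (6 + 2*(d + 2)))*3)/3 = ((d + (6 + 2*(2 + d)))*3)/3 = ((d + (6 + (4 + 2*d)))*3)/3 = ((d + (10 + 2*d))*3)/3 = ((10 + 3*d)*3)/3 = (30 + 9*d)/3 = 10 + 3*d)
(R(110) + 3481)/(H(-42) - 41742) = (110 + 3481)/((10 + 3*(-42)) - 41742) = 3591/((10 - 126) - 41742) = 3591/(-116 - 41742) = 3591/(-41858) = 3591*(-1/41858) = -3591/41858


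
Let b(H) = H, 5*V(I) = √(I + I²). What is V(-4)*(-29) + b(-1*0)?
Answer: -58*√3/5 ≈ -20.092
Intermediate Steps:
V(I) = √(I + I²)/5
V(-4)*(-29) + b(-1*0) = (√(-4*(1 - 4))/5)*(-29) - 1*0 = (√(-4*(-3))/5)*(-29) + 0 = (√12/5)*(-29) + 0 = ((2*√3)/5)*(-29) + 0 = (2*√3/5)*(-29) + 0 = -58*√3/5 + 0 = -58*√3/5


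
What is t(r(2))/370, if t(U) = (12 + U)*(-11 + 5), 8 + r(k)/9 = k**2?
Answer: 72/185 ≈ 0.38919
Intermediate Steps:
r(k) = -72 + 9*k**2
t(U) = -72 - 6*U (t(U) = (12 + U)*(-6) = -72 - 6*U)
t(r(2))/370 = (-72 - 6*(-72 + 9*2**2))/370 = (-72 - 6*(-72 + 9*4))*(1/370) = (-72 - 6*(-72 + 36))*(1/370) = (-72 - 6*(-36))*(1/370) = (-72 + 216)*(1/370) = 144*(1/370) = 72/185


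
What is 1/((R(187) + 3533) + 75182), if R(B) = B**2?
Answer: 1/113684 ≈ 8.7963e-6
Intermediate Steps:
1/((R(187) + 3533) + 75182) = 1/((187**2 + 3533) + 75182) = 1/((34969 + 3533) + 75182) = 1/(38502 + 75182) = 1/113684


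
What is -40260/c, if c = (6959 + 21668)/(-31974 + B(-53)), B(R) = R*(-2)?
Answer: 1283005680/28627 ≈ 44818.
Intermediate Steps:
B(R) = -2*R
c = -28627/31868 (c = (6959 + 21668)/(-31974 - 2*(-53)) = 28627/(-31974 + 106) = 28627/(-31868) = 28627*(-1/31868) = -28627/31868 ≈ -0.89830)
-40260/c = -40260/(-28627/31868) = -40260*(-31868/28627) = 1283005680/28627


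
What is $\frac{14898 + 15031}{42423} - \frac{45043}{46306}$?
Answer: $- \frac{524966915}{1964439438} \approx -0.26723$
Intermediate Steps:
$\frac{14898 + 15031}{42423} - \frac{45043}{46306} = 29929 \cdot \frac{1}{42423} - \frac{45043}{46306} = \frac{29929}{42423} - \frac{45043}{46306} = - \frac{524966915}{1964439438}$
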